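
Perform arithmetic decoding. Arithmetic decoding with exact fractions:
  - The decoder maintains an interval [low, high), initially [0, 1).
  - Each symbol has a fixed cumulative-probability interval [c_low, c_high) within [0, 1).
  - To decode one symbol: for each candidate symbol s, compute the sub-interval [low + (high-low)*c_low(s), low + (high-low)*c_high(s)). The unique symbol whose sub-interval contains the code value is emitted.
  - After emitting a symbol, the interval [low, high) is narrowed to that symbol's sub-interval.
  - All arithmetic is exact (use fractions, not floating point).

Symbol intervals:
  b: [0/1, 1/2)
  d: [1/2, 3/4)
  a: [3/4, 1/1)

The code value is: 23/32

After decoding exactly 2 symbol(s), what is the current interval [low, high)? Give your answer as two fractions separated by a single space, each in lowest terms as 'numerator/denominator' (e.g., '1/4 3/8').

Step 1: interval [0/1, 1/1), width = 1/1 - 0/1 = 1/1
  'b': [0/1 + 1/1*0/1, 0/1 + 1/1*1/2) = [0/1, 1/2)
  'd': [0/1 + 1/1*1/2, 0/1 + 1/1*3/4) = [1/2, 3/4) <- contains code 23/32
  'a': [0/1 + 1/1*3/4, 0/1 + 1/1*1/1) = [3/4, 1/1)
  emit 'd', narrow to [1/2, 3/4)
Step 2: interval [1/2, 3/4), width = 3/4 - 1/2 = 1/4
  'b': [1/2 + 1/4*0/1, 1/2 + 1/4*1/2) = [1/2, 5/8)
  'd': [1/2 + 1/4*1/2, 1/2 + 1/4*3/4) = [5/8, 11/16)
  'a': [1/2 + 1/4*3/4, 1/2 + 1/4*1/1) = [11/16, 3/4) <- contains code 23/32
  emit 'a', narrow to [11/16, 3/4)

Answer: 11/16 3/4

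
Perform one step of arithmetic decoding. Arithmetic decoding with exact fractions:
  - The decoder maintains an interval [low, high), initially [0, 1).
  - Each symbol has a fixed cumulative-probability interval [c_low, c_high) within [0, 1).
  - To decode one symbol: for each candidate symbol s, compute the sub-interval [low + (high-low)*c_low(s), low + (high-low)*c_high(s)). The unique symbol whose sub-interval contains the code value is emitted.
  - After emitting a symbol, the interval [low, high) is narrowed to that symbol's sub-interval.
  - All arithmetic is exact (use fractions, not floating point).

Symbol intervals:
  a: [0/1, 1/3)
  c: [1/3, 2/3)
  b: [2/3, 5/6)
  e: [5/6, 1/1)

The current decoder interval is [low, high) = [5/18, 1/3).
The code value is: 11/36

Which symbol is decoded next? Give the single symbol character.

Answer: c

Derivation:
Interval width = high − low = 1/3 − 5/18 = 1/18
Scaled code = (code − low) / width = (11/36 − 5/18) / 1/18 = 1/2
  a: [0/1, 1/3) 
  c: [1/3, 2/3) ← scaled code falls here ✓
  b: [2/3, 5/6) 
  e: [5/6, 1/1) 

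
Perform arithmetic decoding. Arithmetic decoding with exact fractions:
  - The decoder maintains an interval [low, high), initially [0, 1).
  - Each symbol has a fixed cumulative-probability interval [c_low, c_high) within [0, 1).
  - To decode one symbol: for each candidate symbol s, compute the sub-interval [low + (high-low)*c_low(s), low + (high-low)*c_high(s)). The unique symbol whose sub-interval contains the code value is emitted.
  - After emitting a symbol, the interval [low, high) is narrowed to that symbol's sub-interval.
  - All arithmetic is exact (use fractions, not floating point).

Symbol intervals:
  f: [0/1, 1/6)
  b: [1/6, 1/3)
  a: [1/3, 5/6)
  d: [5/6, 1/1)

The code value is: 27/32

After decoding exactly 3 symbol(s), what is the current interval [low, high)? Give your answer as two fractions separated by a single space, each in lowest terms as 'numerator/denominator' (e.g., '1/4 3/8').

Answer: 91/108 185/216

Derivation:
Step 1: interval [0/1, 1/1), width = 1/1 - 0/1 = 1/1
  'f': [0/1 + 1/1*0/1, 0/1 + 1/1*1/6) = [0/1, 1/6)
  'b': [0/1 + 1/1*1/6, 0/1 + 1/1*1/3) = [1/6, 1/3)
  'a': [0/1 + 1/1*1/3, 0/1 + 1/1*5/6) = [1/3, 5/6)
  'd': [0/1 + 1/1*5/6, 0/1 + 1/1*1/1) = [5/6, 1/1) <- contains code 27/32
  emit 'd', narrow to [5/6, 1/1)
Step 2: interval [5/6, 1/1), width = 1/1 - 5/6 = 1/6
  'f': [5/6 + 1/6*0/1, 5/6 + 1/6*1/6) = [5/6, 31/36) <- contains code 27/32
  'b': [5/6 + 1/6*1/6, 5/6 + 1/6*1/3) = [31/36, 8/9)
  'a': [5/6 + 1/6*1/3, 5/6 + 1/6*5/6) = [8/9, 35/36)
  'd': [5/6 + 1/6*5/6, 5/6 + 1/6*1/1) = [35/36, 1/1)
  emit 'f', narrow to [5/6, 31/36)
Step 3: interval [5/6, 31/36), width = 31/36 - 5/6 = 1/36
  'f': [5/6 + 1/36*0/1, 5/6 + 1/36*1/6) = [5/6, 181/216)
  'b': [5/6 + 1/36*1/6, 5/6 + 1/36*1/3) = [181/216, 91/108)
  'a': [5/6 + 1/36*1/3, 5/6 + 1/36*5/6) = [91/108, 185/216) <- contains code 27/32
  'd': [5/6 + 1/36*5/6, 5/6 + 1/36*1/1) = [185/216, 31/36)
  emit 'a', narrow to [91/108, 185/216)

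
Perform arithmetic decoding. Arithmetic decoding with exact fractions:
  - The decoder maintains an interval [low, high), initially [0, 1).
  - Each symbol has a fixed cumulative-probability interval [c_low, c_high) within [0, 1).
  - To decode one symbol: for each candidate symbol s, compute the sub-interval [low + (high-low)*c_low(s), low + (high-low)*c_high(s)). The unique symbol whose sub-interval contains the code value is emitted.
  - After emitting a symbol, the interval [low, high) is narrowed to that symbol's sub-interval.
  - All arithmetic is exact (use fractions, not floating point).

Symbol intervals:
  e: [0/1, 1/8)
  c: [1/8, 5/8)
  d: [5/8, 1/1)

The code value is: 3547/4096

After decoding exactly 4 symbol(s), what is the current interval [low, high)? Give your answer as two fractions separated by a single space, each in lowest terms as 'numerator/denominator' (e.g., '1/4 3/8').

Answer: 3529/4096 3565/4096

Derivation:
Step 1: interval [0/1, 1/1), width = 1/1 - 0/1 = 1/1
  'e': [0/1 + 1/1*0/1, 0/1 + 1/1*1/8) = [0/1, 1/8)
  'c': [0/1 + 1/1*1/8, 0/1 + 1/1*5/8) = [1/8, 5/8)
  'd': [0/1 + 1/1*5/8, 0/1 + 1/1*1/1) = [5/8, 1/1) <- contains code 3547/4096
  emit 'd', narrow to [5/8, 1/1)
Step 2: interval [5/8, 1/1), width = 1/1 - 5/8 = 3/8
  'e': [5/8 + 3/8*0/1, 5/8 + 3/8*1/8) = [5/8, 43/64)
  'c': [5/8 + 3/8*1/8, 5/8 + 3/8*5/8) = [43/64, 55/64)
  'd': [5/8 + 3/8*5/8, 5/8 + 3/8*1/1) = [55/64, 1/1) <- contains code 3547/4096
  emit 'd', narrow to [55/64, 1/1)
Step 3: interval [55/64, 1/1), width = 1/1 - 55/64 = 9/64
  'e': [55/64 + 9/64*0/1, 55/64 + 9/64*1/8) = [55/64, 449/512) <- contains code 3547/4096
  'c': [55/64 + 9/64*1/8, 55/64 + 9/64*5/8) = [449/512, 485/512)
  'd': [55/64 + 9/64*5/8, 55/64 + 9/64*1/1) = [485/512, 1/1)
  emit 'e', narrow to [55/64, 449/512)
Step 4: interval [55/64, 449/512), width = 449/512 - 55/64 = 9/512
  'e': [55/64 + 9/512*0/1, 55/64 + 9/512*1/8) = [55/64, 3529/4096)
  'c': [55/64 + 9/512*1/8, 55/64 + 9/512*5/8) = [3529/4096, 3565/4096) <- contains code 3547/4096
  'd': [55/64 + 9/512*5/8, 55/64 + 9/512*1/1) = [3565/4096, 449/512)
  emit 'c', narrow to [3529/4096, 3565/4096)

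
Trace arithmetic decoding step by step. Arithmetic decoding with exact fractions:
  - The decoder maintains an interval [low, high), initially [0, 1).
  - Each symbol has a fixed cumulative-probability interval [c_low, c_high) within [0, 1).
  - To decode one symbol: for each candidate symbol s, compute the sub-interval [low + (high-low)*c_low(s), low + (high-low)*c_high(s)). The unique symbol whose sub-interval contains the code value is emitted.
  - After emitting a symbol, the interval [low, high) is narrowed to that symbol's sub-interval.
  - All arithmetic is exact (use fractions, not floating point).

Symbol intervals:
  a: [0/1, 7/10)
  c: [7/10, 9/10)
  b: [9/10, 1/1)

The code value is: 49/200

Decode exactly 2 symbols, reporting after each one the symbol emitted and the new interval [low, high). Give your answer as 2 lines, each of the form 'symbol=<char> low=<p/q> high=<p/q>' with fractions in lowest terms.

Step 1: interval [0/1, 1/1), width = 1/1 - 0/1 = 1/1
  'a': [0/1 + 1/1*0/1, 0/1 + 1/1*7/10) = [0/1, 7/10) <- contains code 49/200
  'c': [0/1 + 1/1*7/10, 0/1 + 1/1*9/10) = [7/10, 9/10)
  'b': [0/1 + 1/1*9/10, 0/1 + 1/1*1/1) = [9/10, 1/1)
  emit 'a', narrow to [0/1, 7/10)
Step 2: interval [0/1, 7/10), width = 7/10 - 0/1 = 7/10
  'a': [0/1 + 7/10*0/1, 0/1 + 7/10*7/10) = [0/1, 49/100) <- contains code 49/200
  'c': [0/1 + 7/10*7/10, 0/1 + 7/10*9/10) = [49/100, 63/100)
  'b': [0/1 + 7/10*9/10, 0/1 + 7/10*1/1) = [63/100, 7/10)
  emit 'a', narrow to [0/1, 49/100)

Answer: symbol=a low=0/1 high=7/10
symbol=a low=0/1 high=49/100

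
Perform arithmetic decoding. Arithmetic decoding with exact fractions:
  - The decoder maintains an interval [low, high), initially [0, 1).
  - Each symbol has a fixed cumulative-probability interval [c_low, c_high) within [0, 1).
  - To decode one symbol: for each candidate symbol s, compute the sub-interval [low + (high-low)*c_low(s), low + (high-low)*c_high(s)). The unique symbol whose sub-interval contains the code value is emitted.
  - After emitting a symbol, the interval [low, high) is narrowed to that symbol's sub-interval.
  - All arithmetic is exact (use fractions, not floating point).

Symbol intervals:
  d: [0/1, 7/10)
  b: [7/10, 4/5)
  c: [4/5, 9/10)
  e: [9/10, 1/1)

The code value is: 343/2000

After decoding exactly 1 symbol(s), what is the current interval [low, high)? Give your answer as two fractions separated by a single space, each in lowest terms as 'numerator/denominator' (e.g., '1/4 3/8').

Step 1: interval [0/1, 1/1), width = 1/1 - 0/1 = 1/1
  'd': [0/1 + 1/1*0/1, 0/1 + 1/1*7/10) = [0/1, 7/10) <- contains code 343/2000
  'b': [0/1 + 1/1*7/10, 0/1 + 1/1*4/5) = [7/10, 4/5)
  'c': [0/1 + 1/1*4/5, 0/1 + 1/1*9/10) = [4/5, 9/10)
  'e': [0/1 + 1/1*9/10, 0/1 + 1/1*1/1) = [9/10, 1/1)
  emit 'd', narrow to [0/1, 7/10)

Answer: 0/1 7/10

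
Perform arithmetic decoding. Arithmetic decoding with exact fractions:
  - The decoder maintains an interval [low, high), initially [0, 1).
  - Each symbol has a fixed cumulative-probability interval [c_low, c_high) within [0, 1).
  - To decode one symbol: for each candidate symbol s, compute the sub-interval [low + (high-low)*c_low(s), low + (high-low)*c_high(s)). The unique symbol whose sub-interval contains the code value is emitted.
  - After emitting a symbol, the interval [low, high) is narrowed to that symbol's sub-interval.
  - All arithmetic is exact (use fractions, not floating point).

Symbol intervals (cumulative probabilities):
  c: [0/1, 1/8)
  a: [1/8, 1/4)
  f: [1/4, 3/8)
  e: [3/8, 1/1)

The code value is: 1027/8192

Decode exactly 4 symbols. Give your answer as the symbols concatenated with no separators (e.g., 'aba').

Step 1: interval [0/1, 1/1), width = 1/1 - 0/1 = 1/1
  'c': [0/1 + 1/1*0/1, 0/1 + 1/1*1/8) = [0/1, 1/8)
  'a': [0/1 + 1/1*1/8, 0/1 + 1/1*1/4) = [1/8, 1/4) <- contains code 1027/8192
  'f': [0/1 + 1/1*1/4, 0/1 + 1/1*3/8) = [1/4, 3/8)
  'e': [0/1 + 1/1*3/8, 0/1 + 1/1*1/1) = [3/8, 1/1)
  emit 'a', narrow to [1/8, 1/4)
Step 2: interval [1/8, 1/4), width = 1/4 - 1/8 = 1/8
  'c': [1/8 + 1/8*0/1, 1/8 + 1/8*1/8) = [1/8, 9/64) <- contains code 1027/8192
  'a': [1/8 + 1/8*1/8, 1/8 + 1/8*1/4) = [9/64, 5/32)
  'f': [1/8 + 1/8*1/4, 1/8 + 1/8*3/8) = [5/32, 11/64)
  'e': [1/8 + 1/8*3/8, 1/8 + 1/8*1/1) = [11/64, 1/4)
  emit 'c', narrow to [1/8, 9/64)
Step 3: interval [1/8, 9/64), width = 9/64 - 1/8 = 1/64
  'c': [1/8 + 1/64*0/1, 1/8 + 1/64*1/8) = [1/8, 65/512) <- contains code 1027/8192
  'a': [1/8 + 1/64*1/8, 1/8 + 1/64*1/4) = [65/512, 33/256)
  'f': [1/8 + 1/64*1/4, 1/8 + 1/64*3/8) = [33/256, 67/512)
  'e': [1/8 + 1/64*3/8, 1/8 + 1/64*1/1) = [67/512, 9/64)
  emit 'c', narrow to [1/8, 65/512)
Step 4: interval [1/8, 65/512), width = 65/512 - 1/8 = 1/512
  'c': [1/8 + 1/512*0/1, 1/8 + 1/512*1/8) = [1/8, 513/4096)
  'a': [1/8 + 1/512*1/8, 1/8 + 1/512*1/4) = [513/4096, 257/2048) <- contains code 1027/8192
  'f': [1/8 + 1/512*1/4, 1/8 + 1/512*3/8) = [257/2048, 515/4096)
  'e': [1/8 + 1/512*3/8, 1/8 + 1/512*1/1) = [515/4096, 65/512)
  emit 'a', narrow to [513/4096, 257/2048)

Answer: acca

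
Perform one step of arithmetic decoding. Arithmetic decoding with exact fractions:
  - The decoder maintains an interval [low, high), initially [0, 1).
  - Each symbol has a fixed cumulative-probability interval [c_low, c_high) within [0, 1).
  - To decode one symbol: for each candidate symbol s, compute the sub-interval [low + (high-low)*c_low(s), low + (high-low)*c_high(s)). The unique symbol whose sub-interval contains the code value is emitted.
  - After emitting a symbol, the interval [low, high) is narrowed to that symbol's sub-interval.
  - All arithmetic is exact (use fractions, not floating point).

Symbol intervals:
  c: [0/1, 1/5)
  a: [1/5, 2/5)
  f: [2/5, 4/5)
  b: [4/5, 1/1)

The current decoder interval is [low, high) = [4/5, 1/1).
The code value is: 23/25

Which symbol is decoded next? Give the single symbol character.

Interval width = high − low = 1/1 − 4/5 = 1/5
Scaled code = (code − low) / width = (23/25 − 4/5) / 1/5 = 3/5
  c: [0/1, 1/5) 
  a: [1/5, 2/5) 
  f: [2/5, 4/5) ← scaled code falls here ✓
  b: [4/5, 1/1) 

Answer: f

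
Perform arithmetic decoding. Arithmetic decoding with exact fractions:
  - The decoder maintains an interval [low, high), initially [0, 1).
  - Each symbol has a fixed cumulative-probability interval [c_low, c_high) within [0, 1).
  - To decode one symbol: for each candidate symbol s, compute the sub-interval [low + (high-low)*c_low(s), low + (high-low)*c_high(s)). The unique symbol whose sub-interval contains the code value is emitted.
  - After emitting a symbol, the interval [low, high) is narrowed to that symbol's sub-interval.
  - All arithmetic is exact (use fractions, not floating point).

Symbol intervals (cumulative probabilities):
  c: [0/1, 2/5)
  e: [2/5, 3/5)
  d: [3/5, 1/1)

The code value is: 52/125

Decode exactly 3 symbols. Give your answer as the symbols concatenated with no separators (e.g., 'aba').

Answer: ecc

Derivation:
Step 1: interval [0/1, 1/1), width = 1/1 - 0/1 = 1/1
  'c': [0/1 + 1/1*0/1, 0/1 + 1/1*2/5) = [0/1, 2/5)
  'e': [0/1 + 1/1*2/5, 0/1 + 1/1*3/5) = [2/5, 3/5) <- contains code 52/125
  'd': [0/1 + 1/1*3/5, 0/1 + 1/1*1/1) = [3/5, 1/1)
  emit 'e', narrow to [2/5, 3/5)
Step 2: interval [2/5, 3/5), width = 3/5 - 2/5 = 1/5
  'c': [2/5 + 1/5*0/1, 2/5 + 1/5*2/5) = [2/5, 12/25) <- contains code 52/125
  'e': [2/5 + 1/5*2/5, 2/5 + 1/5*3/5) = [12/25, 13/25)
  'd': [2/5 + 1/5*3/5, 2/5 + 1/5*1/1) = [13/25, 3/5)
  emit 'c', narrow to [2/5, 12/25)
Step 3: interval [2/5, 12/25), width = 12/25 - 2/5 = 2/25
  'c': [2/5 + 2/25*0/1, 2/5 + 2/25*2/5) = [2/5, 54/125) <- contains code 52/125
  'e': [2/5 + 2/25*2/5, 2/5 + 2/25*3/5) = [54/125, 56/125)
  'd': [2/5 + 2/25*3/5, 2/5 + 2/25*1/1) = [56/125, 12/25)
  emit 'c', narrow to [2/5, 54/125)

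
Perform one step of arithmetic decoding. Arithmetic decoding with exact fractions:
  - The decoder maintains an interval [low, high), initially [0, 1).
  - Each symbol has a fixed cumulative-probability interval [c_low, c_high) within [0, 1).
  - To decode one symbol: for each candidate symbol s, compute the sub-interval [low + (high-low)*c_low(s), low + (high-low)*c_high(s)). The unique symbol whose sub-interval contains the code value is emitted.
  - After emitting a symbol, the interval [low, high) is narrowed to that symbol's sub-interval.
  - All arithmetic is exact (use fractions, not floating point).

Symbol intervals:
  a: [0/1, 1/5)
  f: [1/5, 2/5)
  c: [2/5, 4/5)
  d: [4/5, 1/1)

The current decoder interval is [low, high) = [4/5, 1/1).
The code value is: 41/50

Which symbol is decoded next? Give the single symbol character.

Interval width = high − low = 1/1 − 4/5 = 1/5
Scaled code = (code − low) / width = (41/50 − 4/5) / 1/5 = 1/10
  a: [0/1, 1/5) ← scaled code falls here ✓
  f: [1/5, 2/5) 
  c: [2/5, 4/5) 
  d: [4/5, 1/1) 

Answer: a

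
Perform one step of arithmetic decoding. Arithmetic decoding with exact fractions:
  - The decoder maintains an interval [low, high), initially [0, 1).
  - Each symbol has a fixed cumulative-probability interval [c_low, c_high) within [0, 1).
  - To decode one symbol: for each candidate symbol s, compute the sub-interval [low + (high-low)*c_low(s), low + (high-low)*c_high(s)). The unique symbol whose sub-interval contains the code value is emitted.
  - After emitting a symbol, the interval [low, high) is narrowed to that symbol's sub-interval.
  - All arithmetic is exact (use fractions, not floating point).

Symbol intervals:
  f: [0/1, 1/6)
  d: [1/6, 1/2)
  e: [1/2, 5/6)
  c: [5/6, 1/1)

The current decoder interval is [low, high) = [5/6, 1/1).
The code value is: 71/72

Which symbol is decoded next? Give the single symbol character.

Interval width = high − low = 1/1 − 5/6 = 1/6
Scaled code = (code − low) / width = (71/72 − 5/6) / 1/6 = 11/12
  f: [0/1, 1/6) 
  d: [1/6, 1/2) 
  e: [1/2, 5/6) 
  c: [5/6, 1/1) ← scaled code falls here ✓

Answer: c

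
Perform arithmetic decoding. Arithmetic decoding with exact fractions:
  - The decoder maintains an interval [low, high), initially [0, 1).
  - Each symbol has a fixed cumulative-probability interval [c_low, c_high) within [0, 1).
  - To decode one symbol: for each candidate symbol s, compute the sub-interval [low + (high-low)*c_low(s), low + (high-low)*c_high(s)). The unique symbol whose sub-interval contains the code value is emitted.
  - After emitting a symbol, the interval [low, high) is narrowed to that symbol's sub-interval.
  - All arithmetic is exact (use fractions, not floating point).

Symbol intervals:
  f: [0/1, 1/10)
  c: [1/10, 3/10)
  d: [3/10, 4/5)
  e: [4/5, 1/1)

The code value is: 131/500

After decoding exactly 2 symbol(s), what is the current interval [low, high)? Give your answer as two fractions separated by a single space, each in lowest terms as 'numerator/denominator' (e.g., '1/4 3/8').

Step 1: interval [0/1, 1/1), width = 1/1 - 0/1 = 1/1
  'f': [0/1 + 1/1*0/1, 0/1 + 1/1*1/10) = [0/1, 1/10)
  'c': [0/1 + 1/1*1/10, 0/1 + 1/1*3/10) = [1/10, 3/10) <- contains code 131/500
  'd': [0/1 + 1/1*3/10, 0/1 + 1/1*4/5) = [3/10, 4/5)
  'e': [0/1 + 1/1*4/5, 0/1 + 1/1*1/1) = [4/5, 1/1)
  emit 'c', narrow to [1/10, 3/10)
Step 2: interval [1/10, 3/10), width = 3/10 - 1/10 = 1/5
  'f': [1/10 + 1/5*0/1, 1/10 + 1/5*1/10) = [1/10, 3/25)
  'c': [1/10 + 1/5*1/10, 1/10 + 1/5*3/10) = [3/25, 4/25)
  'd': [1/10 + 1/5*3/10, 1/10 + 1/5*4/5) = [4/25, 13/50)
  'e': [1/10 + 1/5*4/5, 1/10 + 1/5*1/1) = [13/50, 3/10) <- contains code 131/500
  emit 'e', narrow to [13/50, 3/10)

Answer: 13/50 3/10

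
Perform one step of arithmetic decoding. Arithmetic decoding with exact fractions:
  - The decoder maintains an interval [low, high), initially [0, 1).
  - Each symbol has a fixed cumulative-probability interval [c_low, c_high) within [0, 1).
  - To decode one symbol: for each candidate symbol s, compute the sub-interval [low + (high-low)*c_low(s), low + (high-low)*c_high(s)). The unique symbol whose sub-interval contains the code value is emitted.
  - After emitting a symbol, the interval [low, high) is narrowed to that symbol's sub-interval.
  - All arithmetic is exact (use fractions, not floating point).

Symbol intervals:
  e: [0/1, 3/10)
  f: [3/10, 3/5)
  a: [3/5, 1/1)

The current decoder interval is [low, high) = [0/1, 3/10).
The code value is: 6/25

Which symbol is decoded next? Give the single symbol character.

Answer: a

Derivation:
Interval width = high − low = 3/10 − 0/1 = 3/10
Scaled code = (code − low) / width = (6/25 − 0/1) / 3/10 = 4/5
  e: [0/1, 3/10) 
  f: [3/10, 3/5) 
  a: [3/5, 1/1) ← scaled code falls here ✓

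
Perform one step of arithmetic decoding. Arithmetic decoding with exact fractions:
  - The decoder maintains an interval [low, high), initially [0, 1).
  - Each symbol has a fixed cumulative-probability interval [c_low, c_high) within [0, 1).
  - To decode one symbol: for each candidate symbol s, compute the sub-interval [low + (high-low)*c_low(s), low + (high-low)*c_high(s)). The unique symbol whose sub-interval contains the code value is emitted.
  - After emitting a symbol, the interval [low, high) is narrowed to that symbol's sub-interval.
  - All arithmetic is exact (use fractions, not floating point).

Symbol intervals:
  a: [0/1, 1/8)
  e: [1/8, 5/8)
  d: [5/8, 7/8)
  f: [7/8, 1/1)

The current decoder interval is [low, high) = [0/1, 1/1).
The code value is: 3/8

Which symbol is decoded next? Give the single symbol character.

Interval width = high − low = 1/1 − 0/1 = 1/1
Scaled code = (code − low) / width = (3/8 − 0/1) / 1/1 = 3/8
  a: [0/1, 1/8) 
  e: [1/8, 5/8) ← scaled code falls here ✓
  d: [5/8, 7/8) 
  f: [7/8, 1/1) 

Answer: e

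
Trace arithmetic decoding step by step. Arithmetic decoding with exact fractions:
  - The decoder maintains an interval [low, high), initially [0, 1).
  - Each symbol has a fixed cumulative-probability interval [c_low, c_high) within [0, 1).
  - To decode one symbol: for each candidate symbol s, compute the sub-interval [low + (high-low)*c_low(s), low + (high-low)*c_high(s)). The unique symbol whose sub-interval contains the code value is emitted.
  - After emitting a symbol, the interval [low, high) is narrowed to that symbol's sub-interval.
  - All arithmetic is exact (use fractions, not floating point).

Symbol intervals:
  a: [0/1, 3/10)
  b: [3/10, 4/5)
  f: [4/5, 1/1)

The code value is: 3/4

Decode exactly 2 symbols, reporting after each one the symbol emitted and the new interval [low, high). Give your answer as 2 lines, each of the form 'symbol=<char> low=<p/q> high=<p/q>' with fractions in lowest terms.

Step 1: interval [0/1, 1/1), width = 1/1 - 0/1 = 1/1
  'a': [0/1 + 1/1*0/1, 0/1 + 1/1*3/10) = [0/1, 3/10)
  'b': [0/1 + 1/1*3/10, 0/1 + 1/1*4/5) = [3/10, 4/5) <- contains code 3/4
  'f': [0/1 + 1/1*4/5, 0/1 + 1/1*1/1) = [4/5, 1/1)
  emit 'b', narrow to [3/10, 4/5)
Step 2: interval [3/10, 4/5), width = 4/5 - 3/10 = 1/2
  'a': [3/10 + 1/2*0/1, 3/10 + 1/2*3/10) = [3/10, 9/20)
  'b': [3/10 + 1/2*3/10, 3/10 + 1/2*4/5) = [9/20, 7/10)
  'f': [3/10 + 1/2*4/5, 3/10 + 1/2*1/1) = [7/10, 4/5) <- contains code 3/4
  emit 'f', narrow to [7/10, 4/5)

Answer: symbol=b low=3/10 high=4/5
symbol=f low=7/10 high=4/5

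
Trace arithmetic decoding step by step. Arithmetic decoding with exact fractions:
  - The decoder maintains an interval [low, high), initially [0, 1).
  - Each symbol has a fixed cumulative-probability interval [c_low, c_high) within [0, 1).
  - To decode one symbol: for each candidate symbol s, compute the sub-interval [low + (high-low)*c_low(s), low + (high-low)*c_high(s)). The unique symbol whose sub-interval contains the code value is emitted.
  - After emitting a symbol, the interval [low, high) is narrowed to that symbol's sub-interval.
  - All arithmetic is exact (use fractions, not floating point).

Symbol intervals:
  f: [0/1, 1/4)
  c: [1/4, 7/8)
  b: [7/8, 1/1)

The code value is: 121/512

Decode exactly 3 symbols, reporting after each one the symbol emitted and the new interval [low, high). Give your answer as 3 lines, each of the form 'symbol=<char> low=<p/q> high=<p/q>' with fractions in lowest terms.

Step 1: interval [0/1, 1/1), width = 1/1 - 0/1 = 1/1
  'f': [0/1 + 1/1*0/1, 0/1 + 1/1*1/4) = [0/1, 1/4) <- contains code 121/512
  'c': [0/1 + 1/1*1/4, 0/1 + 1/1*7/8) = [1/4, 7/8)
  'b': [0/1 + 1/1*7/8, 0/1 + 1/1*1/1) = [7/8, 1/1)
  emit 'f', narrow to [0/1, 1/4)
Step 2: interval [0/1, 1/4), width = 1/4 - 0/1 = 1/4
  'f': [0/1 + 1/4*0/1, 0/1 + 1/4*1/4) = [0/1, 1/16)
  'c': [0/1 + 1/4*1/4, 0/1 + 1/4*7/8) = [1/16, 7/32)
  'b': [0/1 + 1/4*7/8, 0/1 + 1/4*1/1) = [7/32, 1/4) <- contains code 121/512
  emit 'b', narrow to [7/32, 1/4)
Step 3: interval [7/32, 1/4), width = 1/4 - 7/32 = 1/32
  'f': [7/32 + 1/32*0/1, 7/32 + 1/32*1/4) = [7/32, 29/128)
  'c': [7/32 + 1/32*1/4, 7/32 + 1/32*7/8) = [29/128, 63/256) <- contains code 121/512
  'b': [7/32 + 1/32*7/8, 7/32 + 1/32*1/1) = [63/256, 1/4)
  emit 'c', narrow to [29/128, 63/256)

Answer: symbol=f low=0/1 high=1/4
symbol=b low=7/32 high=1/4
symbol=c low=29/128 high=63/256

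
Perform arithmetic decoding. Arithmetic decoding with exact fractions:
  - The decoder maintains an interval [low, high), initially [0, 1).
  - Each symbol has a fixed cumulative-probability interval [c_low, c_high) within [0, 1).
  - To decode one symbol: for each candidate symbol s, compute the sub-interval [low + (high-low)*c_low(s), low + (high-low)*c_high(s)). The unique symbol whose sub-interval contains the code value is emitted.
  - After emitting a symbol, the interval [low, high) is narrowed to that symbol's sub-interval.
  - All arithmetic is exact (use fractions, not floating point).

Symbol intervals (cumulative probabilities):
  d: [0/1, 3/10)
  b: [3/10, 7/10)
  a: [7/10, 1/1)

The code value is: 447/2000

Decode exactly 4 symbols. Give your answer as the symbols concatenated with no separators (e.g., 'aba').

Answer: dadb

Derivation:
Step 1: interval [0/1, 1/1), width = 1/1 - 0/1 = 1/1
  'd': [0/1 + 1/1*0/1, 0/1 + 1/1*3/10) = [0/1, 3/10) <- contains code 447/2000
  'b': [0/1 + 1/1*3/10, 0/1 + 1/1*7/10) = [3/10, 7/10)
  'a': [0/1 + 1/1*7/10, 0/1 + 1/1*1/1) = [7/10, 1/1)
  emit 'd', narrow to [0/1, 3/10)
Step 2: interval [0/1, 3/10), width = 3/10 - 0/1 = 3/10
  'd': [0/1 + 3/10*0/1, 0/1 + 3/10*3/10) = [0/1, 9/100)
  'b': [0/1 + 3/10*3/10, 0/1 + 3/10*7/10) = [9/100, 21/100)
  'a': [0/1 + 3/10*7/10, 0/1 + 3/10*1/1) = [21/100, 3/10) <- contains code 447/2000
  emit 'a', narrow to [21/100, 3/10)
Step 3: interval [21/100, 3/10), width = 3/10 - 21/100 = 9/100
  'd': [21/100 + 9/100*0/1, 21/100 + 9/100*3/10) = [21/100, 237/1000) <- contains code 447/2000
  'b': [21/100 + 9/100*3/10, 21/100 + 9/100*7/10) = [237/1000, 273/1000)
  'a': [21/100 + 9/100*7/10, 21/100 + 9/100*1/1) = [273/1000, 3/10)
  emit 'd', narrow to [21/100, 237/1000)
Step 4: interval [21/100, 237/1000), width = 237/1000 - 21/100 = 27/1000
  'd': [21/100 + 27/1000*0/1, 21/100 + 27/1000*3/10) = [21/100, 2181/10000)
  'b': [21/100 + 27/1000*3/10, 21/100 + 27/1000*7/10) = [2181/10000, 2289/10000) <- contains code 447/2000
  'a': [21/100 + 27/1000*7/10, 21/100 + 27/1000*1/1) = [2289/10000, 237/1000)
  emit 'b', narrow to [2181/10000, 2289/10000)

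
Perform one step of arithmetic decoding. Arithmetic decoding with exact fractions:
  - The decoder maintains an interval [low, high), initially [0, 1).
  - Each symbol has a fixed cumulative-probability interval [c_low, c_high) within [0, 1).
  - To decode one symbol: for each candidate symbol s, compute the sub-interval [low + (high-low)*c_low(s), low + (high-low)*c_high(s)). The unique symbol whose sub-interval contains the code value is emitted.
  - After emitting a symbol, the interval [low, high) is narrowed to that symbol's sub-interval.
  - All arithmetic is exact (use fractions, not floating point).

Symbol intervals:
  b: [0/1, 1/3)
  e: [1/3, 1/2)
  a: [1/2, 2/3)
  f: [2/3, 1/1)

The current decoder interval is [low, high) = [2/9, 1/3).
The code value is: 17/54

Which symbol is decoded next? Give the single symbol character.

Interval width = high − low = 1/3 − 2/9 = 1/9
Scaled code = (code − low) / width = (17/54 − 2/9) / 1/9 = 5/6
  b: [0/1, 1/3) 
  e: [1/3, 1/2) 
  a: [1/2, 2/3) 
  f: [2/3, 1/1) ← scaled code falls here ✓

Answer: f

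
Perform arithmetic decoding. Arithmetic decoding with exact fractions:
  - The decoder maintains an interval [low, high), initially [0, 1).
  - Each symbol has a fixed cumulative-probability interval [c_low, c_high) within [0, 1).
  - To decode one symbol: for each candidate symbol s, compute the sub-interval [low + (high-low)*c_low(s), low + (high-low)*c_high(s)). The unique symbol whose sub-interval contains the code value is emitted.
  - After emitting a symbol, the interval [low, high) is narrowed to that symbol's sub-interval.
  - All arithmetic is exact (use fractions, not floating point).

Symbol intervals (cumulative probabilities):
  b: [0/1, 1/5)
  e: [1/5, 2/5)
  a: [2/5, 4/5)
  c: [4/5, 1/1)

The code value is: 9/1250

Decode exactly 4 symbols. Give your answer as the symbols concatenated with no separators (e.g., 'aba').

Step 1: interval [0/1, 1/1), width = 1/1 - 0/1 = 1/1
  'b': [0/1 + 1/1*0/1, 0/1 + 1/1*1/5) = [0/1, 1/5) <- contains code 9/1250
  'e': [0/1 + 1/1*1/5, 0/1 + 1/1*2/5) = [1/5, 2/5)
  'a': [0/1 + 1/1*2/5, 0/1 + 1/1*4/5) = [2/5, 4/5)
  'c': [0/1 + 1/1*4/5, 0/1 + 1/1*1/1) = [4/5, 1/1)
  emit 'b', narrow to [0/1, 1/5)
Step 2: interval [0/1, 1/5), width = 1/5 - 0/1 = 1/5
  'b': [0/1 + 1/5*0/1, 0/1 + 1/5*1/5) = [0/1, 1/25) <- contains code 9/1250
  'e': [0/1 + 1/5*1/5, 0/1 + 1/5*2/5) = [1/25, 2/25)
  'a': [0/1 + 1/5*2/5, 0/1 + 1/5*4/5) = [2/25, 4/25)
  'c': [0/1 + 1/5*4/5, 0/1 + 1/5*1/1) = [4/25, 1/5)
  emit 'b', narrow to [0/1, 1/25)
Step 3: interval [0/1, 1/25), width = 1/25 - 0/1 = 1/25
  'b': [0/1 + 1/25*0/1, 0/1 + 1/25*1/5) = [0/1, 1/125) <- contains code 9/1250
  'e': [0/1 + 1/25*1/5, 0/1 + 1/25*2/5) = [1/125, 2/125)
  'a': [0/1 + 1/25*2/5, 0/1 + 1/25*4/5) = [2/125, 4/125)
  'c': [0/1 + 1/25*4/5, 0/1 + 1/25*1/1) = [4/125, 1/25)
  emit 'b', narrow to [0/1, 1/125)
Step 4: interval [0/1, 1/125), width = 1/125 - 0/1 = 1/125
  'b': [0/1 + 1/125*0/1, 0/1 + 1/125*1/5) = [0/1, 1/625)
  'e': [0/1 + 1/125*1/5, 0/1 + 1/125*2/5) = [1/625, 2/625)
  'a': [0/1 + 1/125*2/5, 0/1 + 1/125*4/5) = [2/625, 4/625)
  'c': [0/1 + 1/125*4/5, 0/1 + 1/125*1/1) = [4/625, 1/125) <- contains code 9/1250
  emit 'c', narrow to [4/625, 1/125)

Answer: bbbc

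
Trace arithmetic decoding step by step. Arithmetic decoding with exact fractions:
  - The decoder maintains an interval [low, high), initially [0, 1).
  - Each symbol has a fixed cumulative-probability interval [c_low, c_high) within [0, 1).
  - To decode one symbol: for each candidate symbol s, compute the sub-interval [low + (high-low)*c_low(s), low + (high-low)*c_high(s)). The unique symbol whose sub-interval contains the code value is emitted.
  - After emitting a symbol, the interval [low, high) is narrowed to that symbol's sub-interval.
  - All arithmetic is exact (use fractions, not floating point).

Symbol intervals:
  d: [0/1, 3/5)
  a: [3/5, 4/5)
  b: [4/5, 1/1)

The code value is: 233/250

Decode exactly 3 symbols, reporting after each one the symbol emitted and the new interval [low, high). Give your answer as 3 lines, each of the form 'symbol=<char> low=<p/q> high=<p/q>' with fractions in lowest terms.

Answer: symbol=b low=4/5 high=1/1
symbol=a low=23/25 high=24/25
symbol=d low=23/25 high=118/125

Derivation:
Step 1: interval [0/1, 1/1), width = 1/1 - 0/1 = 1/1
  'd': [0/1 + 1/1*0/1, 0/1 + 1/1*3/5) = [0/1, 3/5)
  'a': [0/1 + 1/1*3/5, 0/1 + 1/1*4/5) = [3/5, 4/5)
  'b': [0/1 + 1/1*4/5, 0/1 + 1/1*1/1) = [4/5, 1/1) <- contains code 233/250
  emit 'b', narrow to [4/5, 1/1)
Step 2: interval [4/5, 1/1), width = 1/1 - 4/5 = 1/5
  'd': [4/5 + 1/5*0/1, 4/5 + 1/5*3/5) = [4/5, 23/25)
  'a': [4/5 + 1/5*3/5, 4/5 + 1/5*4/5) = [23/25, 24/25) <- contains code 233/250
  'b': [4/5 + 1/5*4/5, 4/5 + 1/5*1/1) = [24/25, 1/1)
  emit 'a', narrow to [23/25, 24/25)
Step 3: interval [23/25, 24/25), width = 24/25 - 23/25 = 1/25
  'd': [23/25 + 1/25*0/1, 23/25 + 1/25*3/5) = [23/25, 118/125) <- contains code 233/250
  'a': [23/25 + 1/25*3/5, 23/25 + 1/25*4/5) = [118/125, 119/125)
  'b': [23/25 + 1/25*4/5, 23/25 + 1/25*1/1) = [119/125, 24/25)
  emit 'd', narrow to [23/25, 118/125)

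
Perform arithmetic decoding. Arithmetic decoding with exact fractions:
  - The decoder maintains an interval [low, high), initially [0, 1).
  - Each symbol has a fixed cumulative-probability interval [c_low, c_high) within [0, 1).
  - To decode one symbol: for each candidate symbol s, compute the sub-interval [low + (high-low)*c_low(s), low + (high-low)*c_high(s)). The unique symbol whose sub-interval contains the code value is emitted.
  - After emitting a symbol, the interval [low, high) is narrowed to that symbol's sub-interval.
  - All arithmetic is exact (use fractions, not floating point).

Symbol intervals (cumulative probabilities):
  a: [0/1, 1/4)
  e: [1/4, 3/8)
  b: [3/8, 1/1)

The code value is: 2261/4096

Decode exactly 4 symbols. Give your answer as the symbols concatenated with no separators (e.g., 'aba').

Step 1: interval [0/1, 1/1), width = 1/1 - 0/1 = 1/1
  'a': [0/1 + 1/1*0/1, 0/1 + 1/1*1/4) = [0/1, 1/4)
  'e': [0/1 + 1/1*1/4, 0/1 + 1/1*3/8) = [1/4, 3/8)
  'b': [0/1 + 1/1*3/8, 0/1 + 1/1*1/1) = [3/8, 1/1) <- contains code 2261/4096
  emit 'b', narrow to [3/8, 1/1)
Step 2: interval [3/8, 1/1), width = 1/1 - 3/8 = 5/8
  'a': [3/8 + 5/8*0/1, 3/8 + 5/8*1/4) = [3/8, 17/32)
  'e': [3/8 + 5/8*1/4, 3/8 + 5/8*3/8) = [17/32, 39/64) <- contains code 2261/4096
  'b': [3/8 + 5/8*3/8, 3/8 + 5/8*1/1) = [39/64, 1/1)
  emit 'e', narrow to [17/32, 39/64)
Step 3: interval [17/32, 39/64), width = 39/64 - 17/32 = 5/64
  'a': [17/32 + 5/64*0/1, 17/32 + 5/64*1/4) = [17/32, 141/256)
  'e': [17/32 + 5/64*1/4, 17/32 + 5/64*3/8) = [141/256, 287/512) <- contains code 2261/4096
  'b': [17/32 + 5/64*3/8, 17/32 + 5/64*1/1) = [287/512, 39/64)
  emit 'e', narrow to [141/256, 287/512)
Step 4: interval [141/256, 287/512), width = 287/512 - 141/256 = 5/512
  'a': [141/256 + 5/512*0/1, 141/256 + 5/512*1/4) = [141/256, 1133/2048) <- contains code 2261/4096
  'e': [141/256 + 5/512*1/4, 141/256 + 5/512*3/8) = [1133/2048, 2271/4096)
  'b': [141/256 + 5/512*3/8, 141/256 + 5/512*1/1) = [2271/4096, 287/512)
  emit 'a', narrow to [141/256, 1133/2048)

Answer: beea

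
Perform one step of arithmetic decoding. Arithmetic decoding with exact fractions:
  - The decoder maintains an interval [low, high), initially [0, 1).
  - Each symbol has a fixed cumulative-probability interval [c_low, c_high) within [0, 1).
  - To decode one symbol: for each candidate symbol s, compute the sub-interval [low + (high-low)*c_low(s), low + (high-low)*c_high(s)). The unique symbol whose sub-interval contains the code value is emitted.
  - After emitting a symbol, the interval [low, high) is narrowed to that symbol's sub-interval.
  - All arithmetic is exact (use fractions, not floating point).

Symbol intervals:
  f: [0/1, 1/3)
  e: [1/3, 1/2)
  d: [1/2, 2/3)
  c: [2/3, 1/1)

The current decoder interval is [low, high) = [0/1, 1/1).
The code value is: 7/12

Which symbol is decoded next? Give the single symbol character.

Answer: d

Derivation:
Interval width = high − low = 1/1 − 0/1 = 1/1
Scaled code = (code − low) / width = (7/12 − 0/1) / 1/1 = 7/12
  f: [0/1, 1/3) 
  e: [1/3, 1/2) 
  d: [1/2, 2/3) ← scaled code falls here ✓
  c: [2/3, 1/1) 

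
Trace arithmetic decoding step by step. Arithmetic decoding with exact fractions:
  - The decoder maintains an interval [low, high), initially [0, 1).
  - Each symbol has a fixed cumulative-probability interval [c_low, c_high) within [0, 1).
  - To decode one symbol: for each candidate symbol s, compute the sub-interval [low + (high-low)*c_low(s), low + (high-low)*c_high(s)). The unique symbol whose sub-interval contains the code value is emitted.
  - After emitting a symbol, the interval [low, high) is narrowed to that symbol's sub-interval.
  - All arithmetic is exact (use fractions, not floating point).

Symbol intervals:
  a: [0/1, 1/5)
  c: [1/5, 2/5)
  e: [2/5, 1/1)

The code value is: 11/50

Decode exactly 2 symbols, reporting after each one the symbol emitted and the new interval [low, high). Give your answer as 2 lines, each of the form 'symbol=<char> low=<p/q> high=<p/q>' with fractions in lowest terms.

Answer: symbol=c low=1/5 high=2/5
symbol=a low=1/5 high=6/25

Derivation:
Step 1: interval [0/1, 1/1), width = 1/1 - 0/1 = 1/1
  'a': [0/1 + 1/1*0/1, 0/1 + 1/1*1/5) = [0/1, 1/5)
  'c': [0/1 + 1/1*1/5, 0/1 + 1/1*2/5) = [1/5, 2/5) <- contains code 11/50
  'e': [0/1 + 1/1*2/5, 0/1 + 1/1*1/1) = [2/5, 1/1)
  emit 'c', narrow to [1/5, 2/5)
Step 2: interval [1/5, 2/5), width = 2/5 - 1/5 = 1/5
  'a': [1/5 + 1/5*0/1, 1/5 + 1/5*1/5) = [1/5, 6/25) <- contains code 11/50
  'c': [1/5 + 1/5*1/5, 1/5 + 1/5*2/5) = [6/25, 7/25)
  'e': [1/5 + 1/5*2/5, 1/5 + 1/5*1/1) = [7/25, 2/5)
  emit 'a', narrow to [1/5, 6/25)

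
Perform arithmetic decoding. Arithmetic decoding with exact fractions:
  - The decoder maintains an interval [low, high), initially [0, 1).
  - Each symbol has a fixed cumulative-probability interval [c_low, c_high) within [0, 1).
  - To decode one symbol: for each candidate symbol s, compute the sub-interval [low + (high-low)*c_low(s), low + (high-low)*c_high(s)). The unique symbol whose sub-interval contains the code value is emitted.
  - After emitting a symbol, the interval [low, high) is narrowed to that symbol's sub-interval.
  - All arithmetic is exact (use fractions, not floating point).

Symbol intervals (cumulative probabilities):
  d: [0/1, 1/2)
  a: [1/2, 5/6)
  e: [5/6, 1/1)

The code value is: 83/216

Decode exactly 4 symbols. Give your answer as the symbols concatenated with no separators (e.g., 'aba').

Step 1: interval [0/1, 1/1), width = 1/1 - 0/1 = 1/1
  'd': [0/1 + 1/1*0/1, 0/1 + 1/1*1/2) = [0/1, 1/2) <- contains code 83/216
  'a': [0/1 + 1/1*1/2, 0/1 + 1/1*5/6) = [1/2, 5/6)
  'e': [0/1 + 1/1*5/6, 0/1 + 1/1*1/1) = [5/6, 1/1)
  emit 'd', narrow to [0/1, 1/2)
Step 2: interval [0/1, 1/2), width = 1/2 - 0/1 = 1/2
  'd': [0/1 + 1/2*0/1, 0/1 + 1/2*1/2) = [0/1, 1/4)
  'a': [0/1 + 1/2*1/2, 0/1 + 1/2*5/6) = [1/4, 5/12) <- contains code 83/216
  'e': [0/1 + 1/2*5/6, 0/1 + 1/2*1/1) = [5/12, 1/2)
  emit 'a', narrow to [1/4, 5/12)
Step 3: interval [1/4, 5/12), width = 5/12 - 1/4 = 1/6
  'd': [1/4 + 1/6*0/1, 1/4 + 1/6*1/2) = [1/4, 1/3)
  'a': [1/4 + 1/6*1/2, 1/4 + 1/6*5/6) = [1/3, 7/18) <- contains code 83/216
  'e': [1/4 + 1/6*5/6, 1/4 + 1/6*1/1) = [7/18, 5/12)
  emit 'a', narrow to [1/3, 7/18)
Step 4: interval [1/3, 7/18), width = 7/18 - 1/3 = 1/18
  'd': [1/3 + 1/18*0/1, 1/3 + 1/18*1/2) = [1/3, 13/36)
  'a': [1/3 + 1/18*1/2, 1/3 + 1/18*5/6) = [13/36, 41/108)
  'e': [1/3 + 1/18*5/6, 1/3 + 1/18*1/1) = [41/108, 7/18) <- contains code 83/216
  emit 'e', narrow to [41/108, 7/18)

Answer: daae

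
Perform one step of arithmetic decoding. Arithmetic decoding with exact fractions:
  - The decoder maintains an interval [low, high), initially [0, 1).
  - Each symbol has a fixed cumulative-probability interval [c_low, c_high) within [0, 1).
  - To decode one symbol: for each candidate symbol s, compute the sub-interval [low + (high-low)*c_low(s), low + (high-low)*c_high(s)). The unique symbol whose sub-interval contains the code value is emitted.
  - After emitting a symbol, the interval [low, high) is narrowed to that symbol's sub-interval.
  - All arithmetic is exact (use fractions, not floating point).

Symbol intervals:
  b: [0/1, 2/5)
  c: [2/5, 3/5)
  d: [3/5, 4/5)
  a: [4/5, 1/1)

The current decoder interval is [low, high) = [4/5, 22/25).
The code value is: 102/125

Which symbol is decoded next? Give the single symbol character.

Answer: b

Derivation:
Interval width = high − low = 22/25 − 4/5 = 2/25
Scaled code = (code − low) / width = (102/125 − 4/5) / 2/25 = 1/5
  b: [0/1, 2/5) ← scaled code falls here ✓
  c: [2/5, 3/5) 
  d: [3/5, 4/5) 
  a: [4/5, 1/1) 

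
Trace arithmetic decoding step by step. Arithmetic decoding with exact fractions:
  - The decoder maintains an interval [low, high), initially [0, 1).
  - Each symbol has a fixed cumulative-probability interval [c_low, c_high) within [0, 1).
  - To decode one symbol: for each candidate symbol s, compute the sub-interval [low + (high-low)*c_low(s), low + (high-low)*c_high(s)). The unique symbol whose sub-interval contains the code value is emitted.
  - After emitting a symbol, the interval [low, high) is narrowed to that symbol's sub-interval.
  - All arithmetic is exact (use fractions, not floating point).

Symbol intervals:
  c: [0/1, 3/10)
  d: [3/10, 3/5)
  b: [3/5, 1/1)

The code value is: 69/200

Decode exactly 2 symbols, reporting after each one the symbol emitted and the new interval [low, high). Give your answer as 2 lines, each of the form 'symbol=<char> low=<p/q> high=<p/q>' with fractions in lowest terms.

Answer: symbol=d low=3/10 high=3/5
symbol=c low=3/10 high=39/100

Derivation:
Step 1: interval [0/1, 1/1), width = 1/1 - 0/1 = 1/1
  'c': [0/1 + 1/1*0/1, 0/1 + 1/1*3/10) = [0/1, 3/10)
  'd': [0/1 + 1/1*3/10, 0/1 + 1/1*3/5) = [3/10, 3/5) <- contains code 69/200
  'b': [0/1 + 1/1*3/5, 0/1 + 1/1*1/1) = [3/5, 1/1)
  emit 'd', narrow to [3/10, 3/5)
Step 2: interval [3/10, 3/5), width = 3/5 - 3/10 = 3/10
  'c': [3/10 + 3/10*0/1, 3/10 + 3/10*3/10) = [3/10, 39/100) <- contains code 69/200
  'd': [3/10 + 3/10*3/10, 3/10 + 3/10*3/5) = [39/100, 12/25)
  'b': [3/10 + 3/10*3/5, 3/10 + 3/10*1/1) = [12/25, 3/5)
  emit 'c', narrow to [3/10, 39/100)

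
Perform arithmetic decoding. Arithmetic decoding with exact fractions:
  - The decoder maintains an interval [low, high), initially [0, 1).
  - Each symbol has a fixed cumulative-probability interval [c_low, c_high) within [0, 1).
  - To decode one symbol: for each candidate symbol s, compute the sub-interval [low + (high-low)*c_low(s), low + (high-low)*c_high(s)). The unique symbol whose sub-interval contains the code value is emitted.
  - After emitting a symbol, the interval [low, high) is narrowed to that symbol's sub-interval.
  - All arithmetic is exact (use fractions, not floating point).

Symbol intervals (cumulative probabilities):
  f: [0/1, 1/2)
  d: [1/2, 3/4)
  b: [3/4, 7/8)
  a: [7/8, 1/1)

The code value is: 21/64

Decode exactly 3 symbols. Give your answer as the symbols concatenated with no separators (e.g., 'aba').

Answer: fdd

Derivation:
Step 1: interval [0/1, 1/1), width = 1/1 - 0/1 = 1/1
  'f': [0/1 + 1/1*0/1, 0/1 + 1/1*1/2) = [0/1, 1/2) <- contains code 21/64
  'd': [0/1 + 1/1*1/2, 0/1 + 1/1*3/4) = [1/2, 3/4)
  'b': [0/1 + 1/1*3/4, 0/1 + 1/1*7/8) = [3/4, 7/8)
  'a': [0/1 + 1/1*7/8, 0/1 + 1/1*1/1) = [7/8, 1/1)
  emit 'f', narrow to [0/1, 1/2)
Step 2: interval [0/1, 1/2), width = 1/2 - 0/1 = 1/2
  'f': [0/1 + 1/2*0/1, 0/1 + 1/2*1/2) = [0/1, 1/4)
  'd': [0/1 + 1/2*1/2, 0/1 + 1/2*3/4) = [1/4, 3/8) <- contains code 21/64
  'b': [0/1 + 1/2*3/4, 0/1 + 1/2*7/8) = [3/8, 7/16)
  'a': [0/1 + 1/2*7/8, 0/1 + 1/2*1/1) = [7/16, 1/2)
  emit 'd', narrow to [1/4, 3/8)
Step 3: interval [1/4, 3/8), width = 3/8 - 1/4 = 1/8
  'f': [1/4 + 1/8*0/1, 1/4 + 1/8*1/2) = [1/4, 5/16)
  'd': [1/4 + 1/8*1/2, 1/4 + 1/8*3/4) = [5/16, 11/32) <- contains code 21/64
  'b': [1/4 + 1/8*3/4, 1/4 + 1/8*7/8) = [11/32, 23/64)
  'a': [1/4 + 1/8*7/8, 1/4 + 1/8*1/1) = [23/64, 3/8)
  emit 'd', narrow to [5/16, 11/32)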